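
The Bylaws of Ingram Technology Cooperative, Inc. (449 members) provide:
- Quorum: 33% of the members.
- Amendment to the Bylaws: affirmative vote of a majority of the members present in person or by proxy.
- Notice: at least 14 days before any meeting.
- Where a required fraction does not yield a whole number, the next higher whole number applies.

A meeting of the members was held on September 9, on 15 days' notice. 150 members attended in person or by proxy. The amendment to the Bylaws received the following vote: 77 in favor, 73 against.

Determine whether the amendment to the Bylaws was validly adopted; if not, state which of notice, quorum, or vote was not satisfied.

Notice: 15 days given; 14 required. Satisfied.
Quorum: 33% of 449 = 148.17, rounded up to 149; 150 present. Satisfied.
Vote: requires a majority of those present (150); a majority of 150 is 76, so 76 needed; 77 in favor. Satisfied.

Valid — all requirements satisfied.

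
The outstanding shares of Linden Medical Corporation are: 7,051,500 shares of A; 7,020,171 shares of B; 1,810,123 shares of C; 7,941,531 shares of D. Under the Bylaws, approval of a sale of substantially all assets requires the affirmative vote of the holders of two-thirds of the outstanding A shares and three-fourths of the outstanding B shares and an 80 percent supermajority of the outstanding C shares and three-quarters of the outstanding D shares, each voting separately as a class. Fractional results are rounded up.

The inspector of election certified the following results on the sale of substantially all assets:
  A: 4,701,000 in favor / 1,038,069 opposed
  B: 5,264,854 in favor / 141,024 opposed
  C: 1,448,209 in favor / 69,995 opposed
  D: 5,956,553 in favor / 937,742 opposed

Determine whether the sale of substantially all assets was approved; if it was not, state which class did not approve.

Not approved — the B shares did not give the required vote.

A: 2/3 of 7051500 = 4701000; 4,701,000 required, 4,701,000 in favor — approved.
B: 3/4 of 7020171 = 5265128.25, rounded up to 5265129; 5,265,129 required, 5,264,854 in favor — not approved.
C: 4/5 of 1810123 = 1448098.40, rounded up to 1448099; 1,448,099 required, 1,448,209 in favor — approved.
D: 3/4 of 7941531 = 5956148.25, rounded up to 5956149; 5,956,149 required, 5,956,553 in favor — approved.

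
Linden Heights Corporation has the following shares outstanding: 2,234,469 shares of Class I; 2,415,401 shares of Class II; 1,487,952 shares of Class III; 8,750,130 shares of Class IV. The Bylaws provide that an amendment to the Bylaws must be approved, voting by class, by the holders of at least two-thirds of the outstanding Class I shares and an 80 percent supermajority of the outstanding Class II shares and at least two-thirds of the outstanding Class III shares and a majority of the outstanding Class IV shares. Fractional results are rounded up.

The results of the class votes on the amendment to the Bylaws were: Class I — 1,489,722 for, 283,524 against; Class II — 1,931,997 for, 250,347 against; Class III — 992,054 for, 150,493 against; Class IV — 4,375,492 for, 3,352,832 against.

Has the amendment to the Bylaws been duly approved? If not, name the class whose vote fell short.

Class I: 2/3 of 2234469 = 1489646; 1,489,646 required, 1,489,722 in favor — approved.
Class II: 4/5 of 2415401 = 1932320.80, rounded up to 1932321; 1,932,321 required, 1,931,997 in favor — not approved.
Class III: 2/3 of 1487952 = 991968; 991,968 required, 992,054 in favor — approved.
Class IV: a majority of 8750130 is 4375066; 4,375,066 required, 4,375,492 in favor — approved.

Not approved — the Class II shares did not give the required vote.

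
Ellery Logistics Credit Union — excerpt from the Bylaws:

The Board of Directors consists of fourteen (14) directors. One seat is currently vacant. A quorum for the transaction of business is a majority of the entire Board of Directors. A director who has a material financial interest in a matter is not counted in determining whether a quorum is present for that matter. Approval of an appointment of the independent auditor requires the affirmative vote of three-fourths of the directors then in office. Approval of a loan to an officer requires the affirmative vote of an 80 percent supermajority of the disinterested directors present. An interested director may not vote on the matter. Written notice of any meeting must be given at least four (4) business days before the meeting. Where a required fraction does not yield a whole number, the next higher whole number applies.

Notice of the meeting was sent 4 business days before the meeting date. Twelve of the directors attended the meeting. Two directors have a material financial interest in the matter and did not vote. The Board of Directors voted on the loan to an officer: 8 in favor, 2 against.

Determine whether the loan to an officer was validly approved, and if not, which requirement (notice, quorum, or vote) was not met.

Notice: 4 business days given; 4 required (4 ≥ 4). Satisfied.
Quorum: 12 present, but the 2 interested directors do not count, leaving 10. Quorum is 8. Satisfied.
Vote: the loan to an officer requires four-fifths of the disinterested directors present (12 − 2 = 10). 4/5 of 10 = 8, so 8 affirmative votes are needed; 8 voted in favor. Satisfied.

Valid — all requirements satisfied.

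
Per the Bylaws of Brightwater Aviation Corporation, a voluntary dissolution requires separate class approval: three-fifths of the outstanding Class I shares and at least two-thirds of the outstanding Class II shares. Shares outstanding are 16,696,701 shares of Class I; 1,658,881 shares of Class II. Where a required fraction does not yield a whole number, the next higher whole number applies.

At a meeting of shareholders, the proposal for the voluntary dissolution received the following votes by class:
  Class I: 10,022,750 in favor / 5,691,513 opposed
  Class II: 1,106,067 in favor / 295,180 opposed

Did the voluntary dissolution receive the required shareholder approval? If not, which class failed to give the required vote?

Class I: 3/5 of 16696701 = 10018020.60, rounded up to 10018021; 10,018,021 required, 10,022,750 in favor — approved.
Class II: 2/3 of 1658881 = 1105920.67, rounded up to 1105921; 1,105,921 required, 1,106,067 in favor — approved.

Approved — every class gave the required vote.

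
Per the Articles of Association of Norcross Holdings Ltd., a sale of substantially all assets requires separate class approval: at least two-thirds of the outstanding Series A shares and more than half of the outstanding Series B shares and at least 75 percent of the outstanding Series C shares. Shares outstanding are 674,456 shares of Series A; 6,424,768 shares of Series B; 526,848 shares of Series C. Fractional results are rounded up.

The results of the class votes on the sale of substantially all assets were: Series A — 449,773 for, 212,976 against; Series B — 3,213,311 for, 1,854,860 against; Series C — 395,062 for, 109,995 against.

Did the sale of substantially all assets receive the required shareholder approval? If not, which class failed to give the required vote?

Series A: 2/3 of 674456 = 449637.33, rounded up to 449638; 449,638 required, 449,773 in favor — approved.
Series B: a majority of 6424768 is 3212385; 3,212,385 required, 3,213,311 in favor — approved.
Series C: 3/4 of 526848 = 395136; 395,136 required, 395,062 in favor — not approved.

Not approved — the Series C shares did not give the required vote.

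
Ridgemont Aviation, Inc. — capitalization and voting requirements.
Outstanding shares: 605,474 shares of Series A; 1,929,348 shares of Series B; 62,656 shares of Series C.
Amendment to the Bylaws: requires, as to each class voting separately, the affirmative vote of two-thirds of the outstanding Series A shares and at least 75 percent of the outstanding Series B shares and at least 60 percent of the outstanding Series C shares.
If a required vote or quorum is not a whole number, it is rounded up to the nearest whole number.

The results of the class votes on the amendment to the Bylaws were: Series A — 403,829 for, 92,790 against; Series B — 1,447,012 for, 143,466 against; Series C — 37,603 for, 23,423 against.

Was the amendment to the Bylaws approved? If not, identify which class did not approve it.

Approved — every class gave the required vote.

Series A: 2/3 of 605474 = 403649.33, rounded up to 403650; 403,650 required, 403,829 in favor — approved.
Series B: 3/4 of 1929348 = 1447011; 1,447,011 required, 1,447,012 in favor — approved.
Series C: 3/5 of 62656 = 37593.60, rounded up to 37594; 37,594 required, 37,603 in favor — approved.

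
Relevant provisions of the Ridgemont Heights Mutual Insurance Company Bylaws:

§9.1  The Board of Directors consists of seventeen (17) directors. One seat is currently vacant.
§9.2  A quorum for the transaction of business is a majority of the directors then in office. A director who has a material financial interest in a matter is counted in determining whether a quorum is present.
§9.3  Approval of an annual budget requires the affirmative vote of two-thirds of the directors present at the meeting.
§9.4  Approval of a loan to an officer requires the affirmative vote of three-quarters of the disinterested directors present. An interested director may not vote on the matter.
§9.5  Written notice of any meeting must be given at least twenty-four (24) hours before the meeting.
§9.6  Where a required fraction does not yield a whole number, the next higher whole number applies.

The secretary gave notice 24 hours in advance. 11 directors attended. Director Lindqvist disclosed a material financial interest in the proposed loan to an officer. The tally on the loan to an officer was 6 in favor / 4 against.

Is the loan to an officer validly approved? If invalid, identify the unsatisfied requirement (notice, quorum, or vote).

Notice: 24 hours given; 24 required (24 ≥ 24). Satisfied.
Quorum: 11 present (interested directors count toward quorum); quorum is 9. Satisfied.
Vote: the loan to an officer requires three-fourths of the disinterested directors present (11 − 1 = 10). 3/4 of 10 = 7.50, rounded up to 8, so 8 affirmative votes are needed; 6 voted in favor. Not satisfied.

Invalid — vote requirement not satisfied.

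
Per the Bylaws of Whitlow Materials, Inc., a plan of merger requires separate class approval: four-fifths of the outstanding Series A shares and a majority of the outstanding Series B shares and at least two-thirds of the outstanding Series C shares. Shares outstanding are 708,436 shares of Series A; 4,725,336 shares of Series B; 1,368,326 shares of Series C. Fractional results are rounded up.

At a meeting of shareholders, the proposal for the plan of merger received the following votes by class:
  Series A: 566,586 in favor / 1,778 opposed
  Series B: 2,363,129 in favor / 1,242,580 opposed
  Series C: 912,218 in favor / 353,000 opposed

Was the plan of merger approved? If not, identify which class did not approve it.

Series A: 4/5 of 708436 = 566748.80, rounded up to 566749; 566,749 required, 566,586 in favor — not approved.
Series B: a majority of 4725336 is 2362669; 2,362,669 required, 2,363,129 in favor — approved.
Series C: 2/3 of 1368326 = 912217.33, rounded up to 912218; 912,218 required, 912,218 in favor — approved.

Not approved — the Series A shares did not give the required vote.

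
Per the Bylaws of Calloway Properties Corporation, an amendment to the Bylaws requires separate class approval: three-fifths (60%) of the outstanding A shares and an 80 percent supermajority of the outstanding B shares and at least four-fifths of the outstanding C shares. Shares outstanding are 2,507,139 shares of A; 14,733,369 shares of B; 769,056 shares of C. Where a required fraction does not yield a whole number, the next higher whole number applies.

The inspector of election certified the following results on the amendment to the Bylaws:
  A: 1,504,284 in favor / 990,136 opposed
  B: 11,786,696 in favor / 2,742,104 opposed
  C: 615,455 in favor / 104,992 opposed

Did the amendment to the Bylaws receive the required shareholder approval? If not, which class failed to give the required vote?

Approved — every class gave the required vote.

A: 3/5 of 2507139 = 1504283.40, rounded up to 1504284; 1,504,284 required, 1,504,284 in favor — approved.
B: 4/5 of 14733369 = 11786695.20, rounded up to 11786696; 11,786,696 required, 11,786,696 in favor — approved.
C: 4/5 of 769056 = 615244.80, rounded up to 615245; 615,245 required, 615,455 in favor — approved.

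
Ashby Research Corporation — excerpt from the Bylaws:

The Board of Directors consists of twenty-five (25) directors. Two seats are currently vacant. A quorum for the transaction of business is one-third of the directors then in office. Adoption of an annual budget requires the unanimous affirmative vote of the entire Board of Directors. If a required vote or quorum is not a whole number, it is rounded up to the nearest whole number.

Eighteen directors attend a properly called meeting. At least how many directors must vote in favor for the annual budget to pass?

The annual budget requires the unanimous vote of the entire Board of Directors (25).
Unanimous means all 25.
(Only 18 can vote, so the annual budget cannot pass at this meeting, but the required vote is still 25.)

25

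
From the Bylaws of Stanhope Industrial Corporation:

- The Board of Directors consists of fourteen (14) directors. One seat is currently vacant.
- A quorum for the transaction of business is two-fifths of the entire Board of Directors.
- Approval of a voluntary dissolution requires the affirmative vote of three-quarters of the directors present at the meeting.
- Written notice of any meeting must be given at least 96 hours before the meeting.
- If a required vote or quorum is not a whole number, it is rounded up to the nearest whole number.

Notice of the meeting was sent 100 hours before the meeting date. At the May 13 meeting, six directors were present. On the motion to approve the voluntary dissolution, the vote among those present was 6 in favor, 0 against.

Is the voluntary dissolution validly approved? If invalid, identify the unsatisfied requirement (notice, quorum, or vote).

Notice: 100 hours given; 96 required (100 ≥ 96). Satisfied.
Quorum: 6 present; quorum is 6. Satisfied.
Vote: the voluntary dissolution requires three-fourths of the directors present (6). 3/4 of 6 = 4.50, rounded up to 5, so 5 affirmative votes are needed; 6 voted in favor. Satisfied.

Valid — all requirements satisfied.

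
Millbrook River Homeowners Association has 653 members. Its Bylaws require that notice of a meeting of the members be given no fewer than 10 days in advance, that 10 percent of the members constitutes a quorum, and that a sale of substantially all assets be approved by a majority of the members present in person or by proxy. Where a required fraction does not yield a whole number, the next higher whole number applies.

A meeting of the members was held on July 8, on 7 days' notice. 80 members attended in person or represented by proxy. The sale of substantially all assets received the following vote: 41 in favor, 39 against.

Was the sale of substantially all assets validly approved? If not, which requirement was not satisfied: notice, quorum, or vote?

Invalid — notice requirement not satisfied.

Notice: 7 days given; 10 required. Not satisfied.
Quorum: 10% of 653 = 65.30, rounded up to 66; 80 present. Satisfied.
Vote: requires a majority of those present (80); a majority of 80 is 41, so 41 needed; 41 in favor. Satisfied.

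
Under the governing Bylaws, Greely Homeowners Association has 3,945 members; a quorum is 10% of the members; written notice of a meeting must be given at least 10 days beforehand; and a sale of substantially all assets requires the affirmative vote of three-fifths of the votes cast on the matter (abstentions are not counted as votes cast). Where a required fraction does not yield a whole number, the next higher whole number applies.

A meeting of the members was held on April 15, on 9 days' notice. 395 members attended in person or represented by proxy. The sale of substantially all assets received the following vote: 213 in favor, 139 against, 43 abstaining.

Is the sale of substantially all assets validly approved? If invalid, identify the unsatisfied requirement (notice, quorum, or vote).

Notice: 9 days given; 10 required. Not satisfied.
Quorum: 10% of 3,945 = 394.50, rounded up to 395; 395 present. Satisfied.
Vote: requires three-fifths of the votes cast (395 − 43 abstaining = 352); 3/5 of 352 = 211.20, rounded up to 212, so 212 needed; 213 in favor. Satisfied.

Invalid — notice requirement not satisfied.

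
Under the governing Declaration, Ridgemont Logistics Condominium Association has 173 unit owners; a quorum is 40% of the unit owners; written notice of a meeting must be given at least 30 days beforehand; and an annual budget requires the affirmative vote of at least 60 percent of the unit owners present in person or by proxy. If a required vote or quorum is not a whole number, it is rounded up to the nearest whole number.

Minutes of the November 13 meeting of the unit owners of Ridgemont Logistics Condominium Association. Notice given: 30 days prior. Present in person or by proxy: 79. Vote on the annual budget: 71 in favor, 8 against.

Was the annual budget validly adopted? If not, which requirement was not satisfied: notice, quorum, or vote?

Valid — all requirements satisfied.

Notice: 30 days given; 30 required. Satisfied.
Quorum: 40% of 173 = 69.20, rounded up to 70; 79 present. Satisfied.
Vote: requires three-fifths of those present (79); 3/5 of 79 = 47.40, rounded up to 48, so 48 needed; 71 in favor. Satisfied.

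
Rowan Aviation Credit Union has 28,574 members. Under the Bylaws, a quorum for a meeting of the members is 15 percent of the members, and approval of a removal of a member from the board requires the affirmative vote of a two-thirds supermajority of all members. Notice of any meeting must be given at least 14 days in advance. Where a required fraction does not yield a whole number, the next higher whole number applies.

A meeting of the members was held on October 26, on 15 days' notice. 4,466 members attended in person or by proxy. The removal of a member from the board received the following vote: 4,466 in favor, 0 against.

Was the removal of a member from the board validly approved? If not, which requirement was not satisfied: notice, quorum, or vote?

Notice: 15 days given; 14 required. Satisfied.
Quorum: 15% of 28,574 = 4,286.10, rounded up to 4,287; 4,466 present. Satisfied.
Vote: requires two-thirds of all members (28,574); 2/3 of 28574 = 19049.33, rounded up to 19050, so 19,050 needed; 4,466 in favor. Not satisfied.

Invalid — vote requirement not satisfied.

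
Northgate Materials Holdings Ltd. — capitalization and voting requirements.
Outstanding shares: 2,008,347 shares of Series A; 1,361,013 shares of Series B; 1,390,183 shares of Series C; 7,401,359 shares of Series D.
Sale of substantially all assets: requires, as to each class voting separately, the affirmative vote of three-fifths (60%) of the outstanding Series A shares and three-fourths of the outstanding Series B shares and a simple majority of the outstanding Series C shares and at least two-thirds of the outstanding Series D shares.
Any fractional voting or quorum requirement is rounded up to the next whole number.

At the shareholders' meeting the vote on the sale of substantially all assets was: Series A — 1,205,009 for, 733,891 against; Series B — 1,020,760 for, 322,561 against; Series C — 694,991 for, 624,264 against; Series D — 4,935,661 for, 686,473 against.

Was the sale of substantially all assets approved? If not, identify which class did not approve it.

Series A: 3/5 of 2008347 = 1205008.20, rounded up to 1205009; 1,205,009 required, 1,205,009 in favor — approved.
Series B: 3/4 of 1361013 = 1020759.75, rounded up to 1020760; 1,020,760 required, 1,020,760 in favor — approved.
Series C: a majority of 1390183 is 695092; 695,092 required, 694,991 in favor — not approved.
Series D: 2/3 of 7401359 = 4934239.33, rounded up to 4934240; 4,934,240 required, 4,935,661 in favor — approved.

Not approved — the Series C shares did not give the required vote.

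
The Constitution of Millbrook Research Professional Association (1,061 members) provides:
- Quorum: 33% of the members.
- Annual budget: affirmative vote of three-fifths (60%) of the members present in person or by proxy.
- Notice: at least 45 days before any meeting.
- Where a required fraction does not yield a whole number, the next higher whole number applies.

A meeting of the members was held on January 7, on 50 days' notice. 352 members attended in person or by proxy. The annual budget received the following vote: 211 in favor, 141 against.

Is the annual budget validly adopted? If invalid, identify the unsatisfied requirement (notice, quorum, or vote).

Notice: 50 days given; 45 required. Satisfied.
Quorum: 33% of 1,061 = 350.13, rounded up to 351; 352 present. Satisfied.
Vote: requires three-fifths of those present (352); 3/5 of 352 = 211.20, rounded up to 212, so 212 needed; 211 in favor. Not satisfied.

Invalid — vote requirement not satisfied.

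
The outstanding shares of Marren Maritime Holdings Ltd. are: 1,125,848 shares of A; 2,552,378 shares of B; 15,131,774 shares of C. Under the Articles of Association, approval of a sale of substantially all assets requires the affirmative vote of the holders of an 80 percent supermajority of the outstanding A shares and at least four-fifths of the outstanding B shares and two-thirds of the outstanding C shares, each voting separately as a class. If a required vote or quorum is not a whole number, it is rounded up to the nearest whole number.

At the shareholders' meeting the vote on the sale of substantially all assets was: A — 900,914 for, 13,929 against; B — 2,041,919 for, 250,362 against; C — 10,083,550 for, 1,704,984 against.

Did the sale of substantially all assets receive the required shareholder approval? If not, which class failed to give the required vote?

A: 4/5 of 1125848 = 900678.40, rounded up to 900679; 900,679 required, 900,914 in favor — approved.
B: 4/5 of 2552378 = 2041902.40, rounded up to 2041903; 2,041,903 required, 2,041,919 in favor — approved.
C: 2/3 of 15131774 = 10087849.33, rounded up to 10087850; 10,087,850 required, 10,083,550 in favor — not approved.

Not approved — the C shares did not give the required vote.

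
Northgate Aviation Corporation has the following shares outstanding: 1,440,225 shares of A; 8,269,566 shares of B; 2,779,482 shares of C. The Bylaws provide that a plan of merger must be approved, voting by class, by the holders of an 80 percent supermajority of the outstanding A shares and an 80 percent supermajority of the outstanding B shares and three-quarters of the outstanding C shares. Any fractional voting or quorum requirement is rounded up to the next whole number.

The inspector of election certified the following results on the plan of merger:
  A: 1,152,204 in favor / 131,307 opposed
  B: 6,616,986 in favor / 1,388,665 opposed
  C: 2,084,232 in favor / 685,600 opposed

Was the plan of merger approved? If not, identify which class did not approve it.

A: 4/5 of 1440225 = 1152180; 1,152,180 required, 1,152,204 in favor — approved.
B: 4/5 of 8269566 = 6615652.80, rounded up to 6615653; 6,615,653 required, 6,616,986 in favor — approved.
C: 3/4 of 2779482 = 2084611.50, rounded up to 2084612; 2,084,612 required, 2,084,232 in favor — not approved.

Not approved — the C shares did not give the required vote.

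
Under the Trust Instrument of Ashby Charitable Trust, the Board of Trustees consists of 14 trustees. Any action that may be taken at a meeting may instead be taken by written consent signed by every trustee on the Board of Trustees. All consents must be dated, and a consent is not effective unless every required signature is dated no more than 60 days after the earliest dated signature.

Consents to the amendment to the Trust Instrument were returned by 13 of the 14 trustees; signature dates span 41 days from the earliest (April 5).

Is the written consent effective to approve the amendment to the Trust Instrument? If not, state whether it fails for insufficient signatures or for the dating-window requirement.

Not effective — insufficient signatures.

Signatures required: all of 14 — unanimous means all 14, so 14 needed; 13 signed. Insufficient.
Dating window: the latest signature is 41 days after the earliest; the limit is 60 days. Within the window.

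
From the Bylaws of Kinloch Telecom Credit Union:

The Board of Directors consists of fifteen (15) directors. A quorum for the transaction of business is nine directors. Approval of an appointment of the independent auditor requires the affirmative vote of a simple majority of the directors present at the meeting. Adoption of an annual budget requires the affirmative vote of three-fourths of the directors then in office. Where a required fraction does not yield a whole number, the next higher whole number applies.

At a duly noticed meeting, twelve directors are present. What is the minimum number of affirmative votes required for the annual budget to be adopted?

12

The annual budget requires three-fourths of the directors then in office (15).
3/4 of 15 = 11.25, rounded up to 12.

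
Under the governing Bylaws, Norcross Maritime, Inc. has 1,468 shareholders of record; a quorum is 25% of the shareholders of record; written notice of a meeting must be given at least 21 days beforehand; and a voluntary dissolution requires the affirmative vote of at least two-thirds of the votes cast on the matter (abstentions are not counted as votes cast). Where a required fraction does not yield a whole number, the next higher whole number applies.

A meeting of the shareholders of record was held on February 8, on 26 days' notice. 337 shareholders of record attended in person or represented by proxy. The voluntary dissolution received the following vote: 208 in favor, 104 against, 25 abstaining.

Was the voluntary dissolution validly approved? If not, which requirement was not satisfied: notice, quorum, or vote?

Notice: 26 days given; 21 required. Satisfied.
Quorum: 25% of 1,468 = 367; 337 present. Not satisfied.
Vote: requires two-thirds of the votes cast (337 − 25 abstaining = 312); 2/3 of 312 = 208, so 208 needed; 208 in favor. Satisfied.

Invalid — quorum requirement not satisfied.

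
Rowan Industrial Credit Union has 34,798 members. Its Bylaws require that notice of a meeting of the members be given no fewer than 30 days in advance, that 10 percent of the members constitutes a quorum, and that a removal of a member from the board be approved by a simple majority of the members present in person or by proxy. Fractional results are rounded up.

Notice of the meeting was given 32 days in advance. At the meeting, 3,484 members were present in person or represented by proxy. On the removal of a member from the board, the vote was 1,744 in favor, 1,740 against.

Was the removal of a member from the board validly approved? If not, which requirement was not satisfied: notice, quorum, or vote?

Notice: 32 days given; 30 required. Satisfied.
Quorum: 10% of 34,798 = 3,479.80, rounded up to 3,480; 3,484 present. Satisfied.
Vote: requires a majority of those present (3,484); a majority of 3484 is 1743, so 1,743 needed; 1,744 in favor. Satisfied.

Valid — all requirements satisfied.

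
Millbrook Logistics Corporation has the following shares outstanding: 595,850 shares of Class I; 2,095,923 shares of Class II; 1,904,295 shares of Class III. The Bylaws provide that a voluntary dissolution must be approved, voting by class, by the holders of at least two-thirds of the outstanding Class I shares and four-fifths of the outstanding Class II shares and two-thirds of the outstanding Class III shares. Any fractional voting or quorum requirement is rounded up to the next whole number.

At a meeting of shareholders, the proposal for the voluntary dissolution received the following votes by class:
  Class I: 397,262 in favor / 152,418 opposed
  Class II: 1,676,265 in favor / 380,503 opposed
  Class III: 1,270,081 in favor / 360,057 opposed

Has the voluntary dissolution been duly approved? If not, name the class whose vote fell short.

Class I: 2/3 of 595850 = 397233.33, rounded up to 397234; 397,234 required, 397,262 in favor — approved.
Class II: 4/5 of 2095923 = 1676738.40, rounded up to 1676739; 1,676,739 required, 1,676,265 in favor — not approved.
Class III: 2/3 of 1904295 = 1269530; 1,269,530 required, 1,270,081 in favor — approved.

Not approved — the Class II shares did not give the required vote.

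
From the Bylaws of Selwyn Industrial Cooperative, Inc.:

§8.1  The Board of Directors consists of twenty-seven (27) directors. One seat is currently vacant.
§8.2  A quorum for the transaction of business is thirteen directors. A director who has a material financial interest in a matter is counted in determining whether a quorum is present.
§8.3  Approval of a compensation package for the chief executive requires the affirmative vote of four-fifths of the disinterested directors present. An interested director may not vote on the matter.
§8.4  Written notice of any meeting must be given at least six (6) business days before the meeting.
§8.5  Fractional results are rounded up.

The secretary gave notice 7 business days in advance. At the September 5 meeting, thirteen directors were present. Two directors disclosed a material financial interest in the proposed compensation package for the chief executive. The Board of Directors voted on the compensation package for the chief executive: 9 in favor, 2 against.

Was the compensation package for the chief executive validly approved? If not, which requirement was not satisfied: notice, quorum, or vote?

Notice: 7 business days given; 6 required (7 ≥ 6). Satisfied.
Quorum: 13 present (interested directors count toward quorum); quorum is 13. Satisfied.
Vote: the compensation package for the chief executive requires four-fifths of the disinterested directors present (13 − 2 = 11). 4/5 of 11 = 8.80, rounded up to 9, so 9 affirmative votes are needed; 9 voted in favor. Satisfied.

Valid — all requirements satisfied.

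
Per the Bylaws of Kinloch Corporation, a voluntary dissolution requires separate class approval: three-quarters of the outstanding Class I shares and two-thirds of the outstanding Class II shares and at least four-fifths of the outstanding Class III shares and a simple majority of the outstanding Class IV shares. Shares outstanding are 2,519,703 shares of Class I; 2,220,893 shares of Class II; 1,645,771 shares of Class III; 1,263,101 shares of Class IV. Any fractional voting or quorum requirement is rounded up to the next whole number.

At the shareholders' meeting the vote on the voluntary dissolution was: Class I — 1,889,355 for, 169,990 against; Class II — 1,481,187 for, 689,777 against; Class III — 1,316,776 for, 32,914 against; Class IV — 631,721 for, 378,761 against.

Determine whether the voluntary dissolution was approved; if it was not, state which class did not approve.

Not approved — the Class I shares did not give the required vote.

Class I: 3/4 of 2519703 = 1889777.25, rounded up to 1889778; 1,889,778 required, 1,889,355 in favor — not approved.
Class II: 2/3 of 2220893 = 1480595.33, rounded up to 1480596; 1,480,596 required, 1,481,187 in favor — approved.
Class III: 4/5 of 1645771 = 1316616.80, rounded up to 1316617; 1,316,617 required, 1,316,776 in favor — approved.
Class IV: a majority of 1263101 is 631551; 631,551 required, 631,721 in favor — approved.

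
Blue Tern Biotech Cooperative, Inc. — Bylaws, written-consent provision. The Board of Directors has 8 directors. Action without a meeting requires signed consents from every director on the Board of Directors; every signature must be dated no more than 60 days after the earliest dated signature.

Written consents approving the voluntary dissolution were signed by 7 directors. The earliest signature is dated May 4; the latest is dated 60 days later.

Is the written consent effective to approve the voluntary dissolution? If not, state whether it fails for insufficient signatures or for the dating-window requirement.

Signatures required: all of 8 — unanimous means all 8, so 8 needed; 7 signed. Insufficient.
Dating window: the latest signature is 60 days after the earliest; the limit is 60 days. Within the window.

Not effective — insufficient signatures.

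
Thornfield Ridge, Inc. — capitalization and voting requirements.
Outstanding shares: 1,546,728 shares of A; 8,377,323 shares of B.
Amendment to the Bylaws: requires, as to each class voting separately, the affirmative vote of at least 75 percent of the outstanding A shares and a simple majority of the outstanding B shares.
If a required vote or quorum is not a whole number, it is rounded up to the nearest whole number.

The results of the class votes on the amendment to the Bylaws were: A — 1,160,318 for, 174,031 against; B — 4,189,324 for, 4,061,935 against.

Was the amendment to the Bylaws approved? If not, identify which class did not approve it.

Approved — every class gave the required vote.

A: 3/4 of 1546728 = 1160046; 1,160,046 required, 1,160,318 in favor — approved.
B: a majority of 8377323 is 4188662; 4,188,662 required, 4,189,324 in favor — approved.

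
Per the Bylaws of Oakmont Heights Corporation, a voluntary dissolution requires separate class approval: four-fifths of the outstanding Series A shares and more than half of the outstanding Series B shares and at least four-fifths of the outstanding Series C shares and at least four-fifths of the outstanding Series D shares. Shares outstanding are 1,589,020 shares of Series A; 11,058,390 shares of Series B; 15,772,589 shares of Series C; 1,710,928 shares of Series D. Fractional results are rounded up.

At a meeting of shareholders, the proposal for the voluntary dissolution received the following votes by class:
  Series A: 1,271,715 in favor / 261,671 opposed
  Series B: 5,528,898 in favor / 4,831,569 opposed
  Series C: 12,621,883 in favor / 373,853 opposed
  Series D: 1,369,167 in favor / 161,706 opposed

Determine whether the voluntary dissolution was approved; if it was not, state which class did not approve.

Not approved — the Series B shares did not give the required vote.

Series A: 4/5 of 1589020 = 1271216; 1,271,216 required, 1,271,715 in favor — approved.
Series B: a majority of 11058390 is 5529196; 5,529,196 required, 5,528,898 in favor — not approved.
Series C: 4/5 of 15772589 = 12618071.20, rounded up to 12618072; 12,618,072 required, 12,621,883 in favor — approved.
Series D: 4/5 of 1710928 = 1368742.40, rounded up to 1368743; 1,368,743 required, 1,369,167 in favor — approved.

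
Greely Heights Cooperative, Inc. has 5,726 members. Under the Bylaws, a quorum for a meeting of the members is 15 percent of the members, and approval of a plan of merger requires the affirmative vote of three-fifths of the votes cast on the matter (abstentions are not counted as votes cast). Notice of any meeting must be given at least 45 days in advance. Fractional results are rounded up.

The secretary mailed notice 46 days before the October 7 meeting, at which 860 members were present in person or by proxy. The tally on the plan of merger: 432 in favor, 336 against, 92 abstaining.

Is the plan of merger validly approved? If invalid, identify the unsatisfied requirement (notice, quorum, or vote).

Notice: 46 days given; 45 required. Satisfied.
Quorum: 15% of 5,726 = 858.90, rounded up to 859; 860 present. Satisfied.
Vote: requires three-fifths of the votes cast (860 − 92 abstaining = 768); 3/5 of 768 = 460.80, rounded up to 461, so 461 needed; 432 in favor. Not satisfied.

Invalid — vote requirement not satisfied.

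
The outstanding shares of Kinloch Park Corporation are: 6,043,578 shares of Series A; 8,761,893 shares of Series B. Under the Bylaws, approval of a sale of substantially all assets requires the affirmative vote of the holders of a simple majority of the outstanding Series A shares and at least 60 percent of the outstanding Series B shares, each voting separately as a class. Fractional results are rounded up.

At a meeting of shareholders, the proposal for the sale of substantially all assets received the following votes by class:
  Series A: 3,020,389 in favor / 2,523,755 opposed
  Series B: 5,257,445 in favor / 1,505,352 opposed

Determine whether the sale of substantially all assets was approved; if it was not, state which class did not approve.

Series A: a majority of 6043578 is 3021790; 3,021,790 required, 3,020,389 in favor — not approved.
Series B: 3/5 of 8761893 = 5257135.80, rounded up to 5257136; 5,257,136 required, 5,257,445 in favor — approved.

Not approved — the Series A shares did not give the required vote.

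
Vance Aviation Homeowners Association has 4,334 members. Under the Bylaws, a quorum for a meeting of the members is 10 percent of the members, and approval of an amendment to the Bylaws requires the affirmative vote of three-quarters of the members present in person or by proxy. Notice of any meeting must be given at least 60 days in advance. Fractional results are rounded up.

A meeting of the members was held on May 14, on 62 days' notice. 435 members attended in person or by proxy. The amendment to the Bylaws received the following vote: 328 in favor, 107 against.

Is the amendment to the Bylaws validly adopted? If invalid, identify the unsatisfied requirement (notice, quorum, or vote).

Notice: 62 days given; 60 required. Satisfied.
Quorum: 10% of 4,334 = 433.40, rounded up to 434; 435 present. Satisfied.
Vote: requires three-fourths of those present (435); 3/4 of 435 = 326.25, rounded up to 327, so 327 needed; 328 in favor. Satisfied.

Valid — all requirements satisfied.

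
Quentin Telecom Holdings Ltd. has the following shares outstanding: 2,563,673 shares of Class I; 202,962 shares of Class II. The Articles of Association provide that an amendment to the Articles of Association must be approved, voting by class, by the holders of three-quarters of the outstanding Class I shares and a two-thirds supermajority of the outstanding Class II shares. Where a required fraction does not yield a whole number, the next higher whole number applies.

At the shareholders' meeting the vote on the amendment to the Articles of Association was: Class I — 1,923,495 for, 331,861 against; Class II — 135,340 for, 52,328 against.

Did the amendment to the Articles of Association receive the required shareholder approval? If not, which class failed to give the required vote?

Class I: 3/4 of 2563673 = 1922754.75, rounded up to 1922755; 1,922,755 required, 1,923,495 in favor — approved.
Class II: 2/3 of 202962 = 135308; 135,308 required, 135,340 in favor — approved.

Approved — every class gave the required vote.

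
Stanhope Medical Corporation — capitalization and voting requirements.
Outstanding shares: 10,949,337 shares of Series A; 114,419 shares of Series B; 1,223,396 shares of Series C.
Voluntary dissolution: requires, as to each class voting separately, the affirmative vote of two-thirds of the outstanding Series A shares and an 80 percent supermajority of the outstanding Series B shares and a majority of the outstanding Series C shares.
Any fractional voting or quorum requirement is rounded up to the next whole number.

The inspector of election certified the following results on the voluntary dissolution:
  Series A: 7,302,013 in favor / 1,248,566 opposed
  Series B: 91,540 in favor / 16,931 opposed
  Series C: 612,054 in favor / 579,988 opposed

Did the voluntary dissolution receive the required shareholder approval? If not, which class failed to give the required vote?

Approved — every class gave the required vote.

Series A: 2/3 of 10949337 = 7299558; 7,299,558 required, 7,302,013 in favor — approved.
Series B: 4/5 of 114419 = 91535.20, rounded up to 91536; 91,536 required, 91,540 in favor — approved.
Series C: a majority of 1223396 is 611699; 611,699 required, 612,054 in favor — approved.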